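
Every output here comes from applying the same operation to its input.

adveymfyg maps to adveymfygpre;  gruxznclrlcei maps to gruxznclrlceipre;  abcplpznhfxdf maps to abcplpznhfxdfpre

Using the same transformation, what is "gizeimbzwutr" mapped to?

In each case the input is transformed by: append "pre".
For "gizeimbzwutr" the result is "gizeimbzwutrpre".

gizeimbzwutrpre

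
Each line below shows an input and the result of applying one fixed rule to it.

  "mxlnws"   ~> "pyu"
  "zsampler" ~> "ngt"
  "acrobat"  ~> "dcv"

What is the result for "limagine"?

kpg

In each case the input is transformed by: shift every letter 2 places forward in the alphabet (wrapping around), then keep only the last 3 characters.
For "limagine" the result is "kpg".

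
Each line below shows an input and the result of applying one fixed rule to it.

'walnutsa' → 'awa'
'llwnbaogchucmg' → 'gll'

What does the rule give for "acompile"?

eac

In each case the input is transformed by: move the first 2 characters to the end (rotate left by 2), then keep only the last 3 characters.
"acompile" → "eac".
(Check on "walnutsa": → "lnutsawa" → "awa" ✓)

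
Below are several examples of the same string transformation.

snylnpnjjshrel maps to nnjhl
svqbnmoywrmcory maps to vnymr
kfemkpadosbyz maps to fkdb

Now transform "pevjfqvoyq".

In each case the input is transformed by: keep one character in every 3, starting at position 2 (positions 2nd, 5th, 8th, ...).
Doing the same to "pevjfqvoyq": "efo".

efo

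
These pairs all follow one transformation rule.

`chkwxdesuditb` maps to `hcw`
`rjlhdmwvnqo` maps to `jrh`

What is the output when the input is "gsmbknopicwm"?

sgb

Each output is the input with this applied: swap each adjacent pair of characters (1↔2, 3↔4, ...), then keep only the first 3 characters.
On "gsmbknopicwm": the first step gives "sgbmnkpocimw", and the second then gives "sgb".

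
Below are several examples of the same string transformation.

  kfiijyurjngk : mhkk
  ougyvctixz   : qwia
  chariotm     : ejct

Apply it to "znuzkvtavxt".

bpwb

Each output is the input with this applied: shift every letter 2 places forward in the alphabet (wrapping around), then keep only the first 4 characters.
Working it through for "znuzkvtavxt": intermediate "bpwbmxvcxzv", final "bpwb".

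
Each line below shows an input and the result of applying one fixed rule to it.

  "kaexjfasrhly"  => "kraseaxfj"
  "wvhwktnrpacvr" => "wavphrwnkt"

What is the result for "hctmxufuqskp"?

hqcutfmux

In each case the input is transformed by: delete the last 3 characters, then take characters alternately from the front and the back (1st, last, 2nd, 2nd-last, ...).
On "hctmxufuqskp" that produces "hqcutfmux".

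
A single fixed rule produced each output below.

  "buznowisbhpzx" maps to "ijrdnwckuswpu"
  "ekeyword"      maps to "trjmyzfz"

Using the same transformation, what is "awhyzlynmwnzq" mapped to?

tugtihriulvrc

The transformation: shift every letter 5 places backward in the alphabet (wrapping around), then move the first 3 characters to the end (rotate left by 3).
Applying both steps to "awhyzlynmwnzq": "vrctugtihriul", then "tugtihriulvrc".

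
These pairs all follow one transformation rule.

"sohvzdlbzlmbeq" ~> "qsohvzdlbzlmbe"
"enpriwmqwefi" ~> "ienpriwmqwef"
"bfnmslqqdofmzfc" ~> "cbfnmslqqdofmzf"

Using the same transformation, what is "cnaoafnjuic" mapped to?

ccnaoafnjui

What's happening: move the last character to the front.
On "cnaoafnjuic" that produces "ccnaoafnjui".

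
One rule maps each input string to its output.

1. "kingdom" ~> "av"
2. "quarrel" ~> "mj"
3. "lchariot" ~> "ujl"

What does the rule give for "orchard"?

js

The pattern: shift every letter 8 places backward in the alphabet (wrapping around), then keep one character in every 3, starting at position 2 (positions 2nd, 5th, 8th, ...).
Applying that to "orchard" gives "js".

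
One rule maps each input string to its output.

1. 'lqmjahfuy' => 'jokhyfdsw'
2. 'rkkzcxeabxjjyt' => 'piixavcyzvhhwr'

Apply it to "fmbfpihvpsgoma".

dkzdngftnqemky

The rule is to shift every letter 2 places backward in the alphabet (wrapping around).
So "fmbfpihvpsgoma" becomes "dkzdngftnqemky".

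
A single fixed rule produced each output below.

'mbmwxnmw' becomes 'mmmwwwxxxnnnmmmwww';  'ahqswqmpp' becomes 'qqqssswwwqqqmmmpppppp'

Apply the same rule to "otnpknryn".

Each output is the input with this applied: delete the first 2 characters, then repeat every character 3 times.
Applying both steps to "otnpknryn": "npknryn", then "nnnpppkkknnnrrryyynnn".
(Check on "mbmwxnmw": → "mwxnmw" → "mmmwwwxxxnnnmmmwww" ✓)

nnnpppkkknnnrrryyynnn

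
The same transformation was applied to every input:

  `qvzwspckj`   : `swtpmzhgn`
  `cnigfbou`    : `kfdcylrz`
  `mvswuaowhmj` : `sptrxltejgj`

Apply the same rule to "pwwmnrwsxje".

ttjkotpugbm

In each case the input is transformed by: shift every letter 3 places backward in the alphabet (wrapping around), then move the first character to the end.
Doing the same to "pwwmnrwsxje": "ttjkotpugbm".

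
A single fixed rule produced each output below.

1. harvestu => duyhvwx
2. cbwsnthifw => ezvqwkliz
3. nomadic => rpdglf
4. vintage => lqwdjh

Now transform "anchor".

qfkru

Each output is the input with this applied: delete the first character, then shift every letter 3 places forward in the alphabet (wrapping around).
"anchor" → "nchor" → "qfkru".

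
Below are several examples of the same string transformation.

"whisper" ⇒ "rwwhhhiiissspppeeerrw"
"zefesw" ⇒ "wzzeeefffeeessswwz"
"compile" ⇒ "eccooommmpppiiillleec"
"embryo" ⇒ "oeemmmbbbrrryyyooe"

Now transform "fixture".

effiiixxxtttuuurrreef

The rule is to repeat every character 3 times, then swap the first and last characters.
Doing the same to "fixture": "effiiixxxtttuuurrreef".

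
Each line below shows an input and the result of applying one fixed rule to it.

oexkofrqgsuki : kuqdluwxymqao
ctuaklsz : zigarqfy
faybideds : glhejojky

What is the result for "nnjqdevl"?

ttwpkjrb

The rule is to swap each adjacent pair of characters (1↔2, 3↔4, ...), then shift every letter 6 places forward in the alphabet (wrapping around).
For "nnjqdevl", step one produces "nnqjedlv"; step two turns that into "ttwpkjrb".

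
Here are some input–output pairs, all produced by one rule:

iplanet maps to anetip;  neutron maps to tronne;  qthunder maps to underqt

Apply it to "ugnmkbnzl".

mkbnzlug

In each case the input is transformed by: move the first 2 characters to the end (rotate left by 2), then delete the first character.
On "ugnmkbnzl": the first step gives "nmkbnzlug", and the second then gives "mkbnzlug".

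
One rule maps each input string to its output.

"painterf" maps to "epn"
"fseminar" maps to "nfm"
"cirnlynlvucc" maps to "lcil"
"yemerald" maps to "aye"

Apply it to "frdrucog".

cfr

The pattern: swap the front and back halves of the string, then keep one character in every 3, starting at position 2 (positions 2nd, 5th, 8th, ...).
"frdrucog" → "ucogfrdr" → "cfr".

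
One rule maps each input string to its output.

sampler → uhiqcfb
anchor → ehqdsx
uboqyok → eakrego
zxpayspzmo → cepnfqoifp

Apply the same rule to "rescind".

dthuisy

The pattern: move the last 2 characters to the front (rotate right by 2), then shift every letter 10 places backward in the alphabet (wrapping around).
Working it through for "rescind": intermediate "ndresci", final "dthuisy".
(Check on "sampler": → "ersampl" → "uhiqcfb" ✓)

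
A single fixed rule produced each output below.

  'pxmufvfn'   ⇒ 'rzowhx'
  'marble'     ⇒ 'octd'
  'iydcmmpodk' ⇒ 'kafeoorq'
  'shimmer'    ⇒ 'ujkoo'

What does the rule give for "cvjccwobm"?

exleeyq

Each output is the input with this applied: shift every letter 2 places forward in the alphabet (wrapping around), then delete the last 2 characters.
Starting from "cvjccwobm": after the first operation, "exleeyqdo"; after the second, "exleeyq".
(Check on "shimmer": → "ujkoogt" → "ujkoo" ✓)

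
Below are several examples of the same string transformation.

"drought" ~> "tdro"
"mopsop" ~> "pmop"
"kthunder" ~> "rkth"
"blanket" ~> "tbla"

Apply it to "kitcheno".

okit

Each output is the input with this applied: move the last character to the front, then keep only the first 4 characters.
Working it through for "kitcheno": intermediate "okitchen", final "okit".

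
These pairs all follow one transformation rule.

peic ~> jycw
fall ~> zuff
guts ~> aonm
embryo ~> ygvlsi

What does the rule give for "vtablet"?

The rule is to shift every letter 6 places backward in the alphabet (wrapping around).
For "vtablet" the result is "pnuvfyn".

pnuvfyn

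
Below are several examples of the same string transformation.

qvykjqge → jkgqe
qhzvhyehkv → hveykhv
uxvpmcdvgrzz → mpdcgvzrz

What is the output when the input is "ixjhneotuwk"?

The rule is to delete the first 3 characters, then swap each adjacent pair of characters (1↔2, 3↔4, ...).
On "ixjhneotuwk" that produces "nhoeutkw".

nhoeutkw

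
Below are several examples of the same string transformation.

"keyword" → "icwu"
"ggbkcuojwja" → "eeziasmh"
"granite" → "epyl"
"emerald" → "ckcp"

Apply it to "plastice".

The pattern: shift every letter 2 places backward in the alphabet (wrapping around), then delete the last 3 characters.
Starting from "plastice": after the first operation, "njyqrgac"; after the second, "njyqr".

njyqr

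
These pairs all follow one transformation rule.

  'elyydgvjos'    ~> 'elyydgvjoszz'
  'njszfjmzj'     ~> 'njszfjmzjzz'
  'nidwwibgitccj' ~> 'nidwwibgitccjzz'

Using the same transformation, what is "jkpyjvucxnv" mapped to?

jkpyjvucxnvzz

The transformation: append "zz".
"jkpyjvucxnv" → "jkpyjvucxnvzz".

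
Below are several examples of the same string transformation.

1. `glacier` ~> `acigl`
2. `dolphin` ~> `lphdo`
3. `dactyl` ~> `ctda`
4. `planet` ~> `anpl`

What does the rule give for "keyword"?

The pattern: delete the last 2 characters, then move the first 2 characters to the end (rotate left by 2).
Starting from "keyword": after the first operation, "keywo"; after the second, "ywoke".

ywoke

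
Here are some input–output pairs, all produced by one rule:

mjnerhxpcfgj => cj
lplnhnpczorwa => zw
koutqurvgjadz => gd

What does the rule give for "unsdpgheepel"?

The rule is to keep one character in every 3, starting at position 3 (positions 3rd, 6th, 9th, ...), then keep only the last 2 characters.
"unsdpgheepel" → "sgel" → "el".
(Check on "koutqurvgjadz": → "uugd" → "gd" ✓)

el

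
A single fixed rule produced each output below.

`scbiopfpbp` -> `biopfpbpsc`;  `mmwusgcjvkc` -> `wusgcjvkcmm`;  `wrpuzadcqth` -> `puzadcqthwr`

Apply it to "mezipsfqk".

zipsfqkme

In each case the input is transformed by: move the first 2 characters to the end (rotate left by 2).
"mezipsfqk" → "zipsfqkme".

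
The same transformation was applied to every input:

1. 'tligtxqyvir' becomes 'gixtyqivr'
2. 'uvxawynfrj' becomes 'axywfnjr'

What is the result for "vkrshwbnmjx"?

What's happening: swap each adjacent pair of characters (1↔2, 3↔4, ...), then delete the first 2 characters.
For "vkrshwbnmjx", step one produces "kvsrwhnbjmx"; step two turns that into "srwhnbjmx".

srwhnbjmx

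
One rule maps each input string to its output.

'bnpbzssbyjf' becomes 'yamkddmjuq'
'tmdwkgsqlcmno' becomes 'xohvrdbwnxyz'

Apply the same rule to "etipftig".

etaqetr

Each output is the input with this applied: delete the first character, then shift every letter 11 places forward in the alphabet (wrapping around).
Applying both steps to "etipftig": "tipftig", then "etaqetr".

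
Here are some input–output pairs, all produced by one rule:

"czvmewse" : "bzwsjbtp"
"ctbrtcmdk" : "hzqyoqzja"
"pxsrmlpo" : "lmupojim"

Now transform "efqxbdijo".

The transformation: shift every letter 3 places backward in the alphabet (wrapping around), then move the last character to the front.
"efqxbdijo" → "bcnuyafgl" → "lbcnuyafg".

lbcnuyafg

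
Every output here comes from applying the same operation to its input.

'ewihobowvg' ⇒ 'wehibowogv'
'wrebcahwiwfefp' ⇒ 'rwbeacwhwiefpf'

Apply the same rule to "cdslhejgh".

dclsehgjh

The pattern: swap each adjacent pair of characters (1↔2, 3↔4, ...).
So "cdslhejgh" becomes "dclsehgjh".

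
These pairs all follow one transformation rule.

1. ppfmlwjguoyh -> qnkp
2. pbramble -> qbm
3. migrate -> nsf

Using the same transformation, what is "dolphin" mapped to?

eqo

The pattern: shift every letter 1 place forward in the alphabet (wrapping around), then keep one character in every 3, starting at position 1 (positions 1st, 4th, 7th, ...).
Starting from "dolphin": after the first operation, "epmqijo"; after the second, "eqo".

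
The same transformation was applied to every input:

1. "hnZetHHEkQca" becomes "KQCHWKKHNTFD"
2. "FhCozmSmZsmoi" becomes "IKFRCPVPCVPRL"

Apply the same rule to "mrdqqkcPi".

What's happening: shift every letter 3 places forward in the alphabet (wrapping around), then convert every letter to uppercase.
So "mrdqqkcPi" becomes "PUGTTNFSL".

PUGTTNFSL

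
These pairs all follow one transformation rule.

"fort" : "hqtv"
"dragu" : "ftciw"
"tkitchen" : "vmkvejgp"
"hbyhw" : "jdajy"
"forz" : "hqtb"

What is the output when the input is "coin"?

eqkp

Each output is the input with this applied: shift every letter 2 places forward in the alphabet (wrapping around).
So "coin" becomes "eqkp".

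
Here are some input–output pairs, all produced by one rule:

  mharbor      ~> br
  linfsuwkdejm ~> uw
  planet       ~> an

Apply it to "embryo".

The rule is to take characters alternately from the front and the back (1st, last, 2nd, 2nd-last, ...), then keep only the last 2 characters.
On "embryo": the first step gives "eomybr", and the second then gives "br".

br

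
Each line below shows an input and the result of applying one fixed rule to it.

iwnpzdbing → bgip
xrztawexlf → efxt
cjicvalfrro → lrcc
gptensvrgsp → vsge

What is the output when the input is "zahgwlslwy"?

syzg

The pattern: keep one character in every 3, starting at position 1 (positions 1st, 4th, 7th, ...), then move the last 2 characters to the front (rotate right by 2).
Working it through for "zahgwlslwy": intermediate "zgsy", final "syzg".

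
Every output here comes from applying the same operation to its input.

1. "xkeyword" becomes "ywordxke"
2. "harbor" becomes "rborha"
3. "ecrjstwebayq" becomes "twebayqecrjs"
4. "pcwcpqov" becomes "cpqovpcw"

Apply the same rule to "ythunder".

underyth

Looking at the pairs, the operation is to move the last character to the front, then swap the front and back halves of the string.
"ythunder" → "rythunde" → "underyth".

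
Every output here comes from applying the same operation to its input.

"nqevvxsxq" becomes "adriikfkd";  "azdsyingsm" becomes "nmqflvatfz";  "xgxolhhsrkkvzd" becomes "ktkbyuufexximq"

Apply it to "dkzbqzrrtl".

The transformation: shift every letter 13 places forward in the alphabet (wrapping around) — i.e. ROT13.
"dkzbqzrrtl" → "qxmodmeegy".

qxmodmeegy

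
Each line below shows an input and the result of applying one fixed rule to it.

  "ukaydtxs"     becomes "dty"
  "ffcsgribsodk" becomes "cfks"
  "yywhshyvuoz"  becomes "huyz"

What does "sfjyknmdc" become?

dks

The pattern: sort the characters into alphabetical order, then keep one character in every 3, starting at position 2 (positions 2nd, 5th, 8th, ...).
Working it through for "sfjyknmdc": intermediate "cdfjkmnsy", final "dks".
(Check on "ffcsgribsodk": → "bcdffgikorss" → "cfks" ✓)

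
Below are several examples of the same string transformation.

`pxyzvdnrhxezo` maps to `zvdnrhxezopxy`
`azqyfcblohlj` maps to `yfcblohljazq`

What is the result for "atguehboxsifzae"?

Rule — move the first 3 characters to the end (rotate left by 3).
So "atguehboxsifzae" becomes "uehboxsifzaeatg".

uehboxsifzaeatg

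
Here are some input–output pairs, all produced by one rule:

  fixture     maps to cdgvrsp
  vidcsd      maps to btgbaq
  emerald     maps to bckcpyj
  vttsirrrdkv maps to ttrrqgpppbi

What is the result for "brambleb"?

The pattern: shift every letter 2 places backward in the alphabet (wrapping around), then move the last character to the front.
Applying both steps to "brambleb": "zpykzjcz", then "zzpykzjc".

zzpykzjc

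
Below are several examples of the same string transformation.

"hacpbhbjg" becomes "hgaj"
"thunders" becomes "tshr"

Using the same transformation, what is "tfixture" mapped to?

Rule — take characters alternately from the front and the back (1st, last, 2nd, 2nd-last, ...), then keep only the first 4 characters.
On "tfixture": the first step gives "tefriuxt", and the second then gives "tefr".

tefr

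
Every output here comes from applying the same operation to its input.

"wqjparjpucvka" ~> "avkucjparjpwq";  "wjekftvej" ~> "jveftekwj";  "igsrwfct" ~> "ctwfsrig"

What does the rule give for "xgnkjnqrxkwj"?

In each case the input is transformed by: swap each adjacent pair of characters (1↔2, 3↔4, ...), then reverse the string.
For "xgnkjnqrxkwj", step one produces "gxknnjrqkxjw"; step two turns that into "wjxkqrjnnkxg".

wjxkqrjnnkxg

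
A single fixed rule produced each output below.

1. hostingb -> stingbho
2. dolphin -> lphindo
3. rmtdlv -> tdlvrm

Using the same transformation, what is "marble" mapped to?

rblema

The rule is to move the first 2 characters to the end (rotate left by 2).
So "marble" becomes "rblema".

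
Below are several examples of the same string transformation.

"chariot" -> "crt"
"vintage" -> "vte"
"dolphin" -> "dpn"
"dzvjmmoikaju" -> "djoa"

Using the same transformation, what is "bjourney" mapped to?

bue

What's happening: keep one character in every 3, starting at position 1 (positions 1st, 4th, 7th, ...).
"bjourney" → "bue".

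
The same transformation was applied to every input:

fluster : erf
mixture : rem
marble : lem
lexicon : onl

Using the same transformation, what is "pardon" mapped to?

What's happening: move the last 2 characters to the front (rotate right by 2), then keep only the first 3 characters.
Starting from "pardon": after the first operation, "onpard"; after the second, "onp".

onp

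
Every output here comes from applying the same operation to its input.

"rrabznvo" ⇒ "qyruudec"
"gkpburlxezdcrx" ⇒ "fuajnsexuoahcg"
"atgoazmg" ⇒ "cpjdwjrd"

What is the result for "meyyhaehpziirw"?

luzphbbkdhkscl

What's happening: shift every letter 3 places forward in the alphabet (wrapping around), then move the last 3 characters to the front (rotate right by 3).
For "meyyhaehpziirw", step one produces "phbbkdhksclluz"; step two turns that into "luzphbbkdhkscl".
(Check on "gkpburlxezdcrx": → "jnsexuoahcgfua" → "fuajnsexuoahcg" ✓)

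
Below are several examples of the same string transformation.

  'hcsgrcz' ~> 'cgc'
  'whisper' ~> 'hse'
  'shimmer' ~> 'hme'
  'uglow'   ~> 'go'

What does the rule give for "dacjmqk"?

The transformation: keep every other character starting from the second (positions 2nd, 4th, 6th, ...).
Doing the same to "dacjmqk": "ajq".

ajq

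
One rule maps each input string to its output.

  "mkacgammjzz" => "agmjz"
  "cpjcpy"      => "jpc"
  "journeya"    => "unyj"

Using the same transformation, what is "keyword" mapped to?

Each output is the input with this applied: move the first character to the end, then keep every other character starting from the second (positions 2nd, 4th, 6th, ...).
Working it through for "keyword": intermediate "eywordk", final "yod".
(Check on "mkacgammjzz": → "kacgammjzzm" → "agmjz" ✓)

yod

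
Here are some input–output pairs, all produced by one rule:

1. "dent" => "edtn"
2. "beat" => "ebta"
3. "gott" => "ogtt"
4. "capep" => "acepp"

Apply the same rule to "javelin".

The pattern: swap each adjacent pair of characters (1↔2, 3↔4, ...).
For "javelin" the result is "ajeviln".

ajeviln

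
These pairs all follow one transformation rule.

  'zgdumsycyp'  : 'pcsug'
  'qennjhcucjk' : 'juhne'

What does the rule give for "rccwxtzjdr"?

rjtwc

The pattern: keep every other character starting from the second (positions 2nd, 4th, 6th, ...), then reverse the string.
On "rccwxtzjdr": the first step gives "cwtjr", and the second then gives "rjtwc".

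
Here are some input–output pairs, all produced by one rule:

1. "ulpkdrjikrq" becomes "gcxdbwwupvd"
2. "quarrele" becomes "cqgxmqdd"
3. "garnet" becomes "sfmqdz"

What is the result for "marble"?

yqmxdn

Rule — shift every letter 12 places forward in the alphabet (wrapping around), then take characters alternately from the front and the back (1st, last, 2nd, 2nd-last, ...).
Working it through for "marble": intermediate "ymdnxq", final "yqmxdn".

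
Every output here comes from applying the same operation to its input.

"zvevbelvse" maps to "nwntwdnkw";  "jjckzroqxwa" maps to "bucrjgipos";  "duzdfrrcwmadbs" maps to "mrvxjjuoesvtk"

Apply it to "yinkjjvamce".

In each case the input is transformed by: delete the first character, then shift every letter 8 places backward in the alphabet (wrapping around).
Working it through for "yinkjjvamce": intermediate "inkjjvamce", final "afcbbnseuw".
(Check on "duzdfrrcwmadbs": → "uzdfrrcwmadbs" → "mrvxjjuoesvtk" ✓)

afcbbnseuw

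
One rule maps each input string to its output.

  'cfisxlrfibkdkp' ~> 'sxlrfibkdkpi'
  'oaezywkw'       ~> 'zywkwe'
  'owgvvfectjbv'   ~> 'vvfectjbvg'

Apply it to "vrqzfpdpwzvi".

The rule is to delete the first 2 characters, then move the first character to the end.
On "vrqzfpdpwzvi": the first step gives "qzfpdpwzvi", and the second then gives "zfpdpwzviq".

zfpdpwzviq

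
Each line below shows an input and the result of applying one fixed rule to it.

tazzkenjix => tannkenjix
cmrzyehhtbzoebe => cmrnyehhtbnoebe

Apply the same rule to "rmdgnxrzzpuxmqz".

rmdgnxrnnpuxmqn

Each output is the input with this applied: replace every "z" with "n".
For "rmdgnxrzzpuxmqz" the result is "rmdgnxrnnpuxmqn".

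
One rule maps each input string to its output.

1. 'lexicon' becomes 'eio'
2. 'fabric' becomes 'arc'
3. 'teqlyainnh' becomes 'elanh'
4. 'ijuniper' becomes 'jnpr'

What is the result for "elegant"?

lgn

What's happening: keep every other character starting from the second (positions 2nd, 4th, 6th, ...).
Doing the same to "elegant": "lgn".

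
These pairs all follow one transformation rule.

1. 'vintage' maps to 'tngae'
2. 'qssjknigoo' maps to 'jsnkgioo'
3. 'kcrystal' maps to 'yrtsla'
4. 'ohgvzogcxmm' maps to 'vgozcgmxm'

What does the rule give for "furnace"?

nrcae

The transformation: delete the first 2 characters, then swap each adjacent pair of characters (1↔2, 3↔4, ...).
Applying both steps to "furnace": "rnace", then "nrcae".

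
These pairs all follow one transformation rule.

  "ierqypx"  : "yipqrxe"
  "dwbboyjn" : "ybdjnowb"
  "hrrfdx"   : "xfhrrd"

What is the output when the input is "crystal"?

Rule — sort the characters into alphabetical order, then swap the first and last characters.
Working it through for "crystal": intermediate "aclrsty", final "yclrsta".

yclrsta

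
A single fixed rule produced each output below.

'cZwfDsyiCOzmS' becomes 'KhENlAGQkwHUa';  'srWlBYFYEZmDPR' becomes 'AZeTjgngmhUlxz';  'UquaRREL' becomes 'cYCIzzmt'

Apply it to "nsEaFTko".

VAmInbSW

Each output is the input with this applied: shift every letter 8 places forward in the alphabet (wrapping around), then flip the case of every letter.
Applying both steps to "nsEaFTko": "vaMiNBsw", then "VAmInbSW".
(Check on "cZwfDsyiCOzmS": → "kHenLagqKWhuA" → "KhENlAGQkwHUa" ✓)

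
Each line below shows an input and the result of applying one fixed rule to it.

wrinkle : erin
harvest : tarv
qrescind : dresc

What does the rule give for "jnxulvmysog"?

gnxulvmy

In each case the input is transformed by: swap the first and last characters, then delete the last 3 characters.
On "jnxulvmysog" that produces "gnxulvmy".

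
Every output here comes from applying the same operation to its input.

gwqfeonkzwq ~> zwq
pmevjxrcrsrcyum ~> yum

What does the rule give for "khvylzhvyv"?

vyv

The pattern: keep only the last 3 characters.
So "khvylzhvyv" becomes "vyv".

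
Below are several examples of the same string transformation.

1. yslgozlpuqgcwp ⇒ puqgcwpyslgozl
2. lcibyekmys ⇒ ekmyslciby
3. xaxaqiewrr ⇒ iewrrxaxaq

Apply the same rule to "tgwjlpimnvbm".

imnvbmtgwjlp

The pattern: swap the front and back halves of the string.
On "tgwjlpimnvbm" that produces "imnvbmtgwjlp".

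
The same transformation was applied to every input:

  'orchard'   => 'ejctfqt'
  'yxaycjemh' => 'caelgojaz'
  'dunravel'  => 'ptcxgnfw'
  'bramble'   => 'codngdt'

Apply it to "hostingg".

uvkpiijq

In each case the input is transformed by: move the first 2 characters to the end (rotate left by 2), then shift every letter 2 places forward in the alphabet (wrapping around).
Applying both steps to "hostingg": "stinggho", then "uvkpiijq".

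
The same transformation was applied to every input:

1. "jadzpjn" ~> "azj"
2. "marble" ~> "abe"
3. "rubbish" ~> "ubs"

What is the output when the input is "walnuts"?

ant

The transformation: keep every other character starting from the second (positions 2nd, 4th, 6th, ...).
Doing the same to "walnuts": "ant".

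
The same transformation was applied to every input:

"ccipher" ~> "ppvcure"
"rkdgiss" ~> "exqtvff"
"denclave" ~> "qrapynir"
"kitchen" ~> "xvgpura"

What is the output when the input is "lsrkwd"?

Rule — shift every letter 13 places forward in the alphabet (wrapping around) — i.e. ROT13.
On "lsrkwd" that produces "yfexjq".

yfexjq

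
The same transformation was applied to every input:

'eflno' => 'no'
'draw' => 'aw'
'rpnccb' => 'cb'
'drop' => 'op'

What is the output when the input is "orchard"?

rd

Rule — keep only the last 2 characters.
Applying that to "orchard" gives "rd".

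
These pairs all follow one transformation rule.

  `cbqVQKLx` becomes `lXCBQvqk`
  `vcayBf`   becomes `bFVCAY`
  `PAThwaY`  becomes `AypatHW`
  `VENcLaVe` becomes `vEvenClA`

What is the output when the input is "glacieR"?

ErGLACI

Each output is the input with this applied: move the last 2 characters to the front (rotate right by 2), then flip the case of every letter.
Working it through for "glacieR": intermediate "eRglaci", final "ErGLACI".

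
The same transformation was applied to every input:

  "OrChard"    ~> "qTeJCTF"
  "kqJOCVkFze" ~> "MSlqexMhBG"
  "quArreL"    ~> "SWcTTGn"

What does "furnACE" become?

The pattern: shift every letter 2 places forward in the alphabet (wrapping around), then flip the case of every letter.
For "furnACE", step one produces "hwtpCEG"; step two turns that into "HWTPceg".

HWTPceg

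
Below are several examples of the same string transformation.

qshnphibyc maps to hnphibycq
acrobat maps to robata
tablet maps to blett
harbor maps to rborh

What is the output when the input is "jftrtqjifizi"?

trtqjifizij

Rule — move the first character to the end, then delete the first character.
On "jftrtqjifizi": the first step gives "ftrtqjifizij", and the second then gives "trtqjifizij".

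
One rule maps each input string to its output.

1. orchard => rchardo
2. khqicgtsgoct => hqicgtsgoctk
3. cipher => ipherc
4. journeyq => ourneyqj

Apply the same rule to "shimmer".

Looking at the pairs, the operation is to move the first character to the end.
On "shimmer" that produces "himmers".

himmers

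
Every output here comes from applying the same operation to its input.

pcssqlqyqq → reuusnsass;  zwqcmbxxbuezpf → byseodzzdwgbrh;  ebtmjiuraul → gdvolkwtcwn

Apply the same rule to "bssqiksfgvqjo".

duuskmuhixslq

Rule — shift every letter 2 places forward in the alphabet (wrapping around).
On "bssqiksfgvqjo" that produces "duuskmuhixslq".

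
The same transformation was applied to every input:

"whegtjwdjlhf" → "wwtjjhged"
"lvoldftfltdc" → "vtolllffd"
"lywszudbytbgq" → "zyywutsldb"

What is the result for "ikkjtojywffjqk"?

ywtokkjjiff

The rule is to delete the last 3 characters, then sort the characters into reverse alphabetical order.
For "ikkjtojywffjqk", step one produces "ikkjtojywff"; step two turns that into "ywtokkjjiff".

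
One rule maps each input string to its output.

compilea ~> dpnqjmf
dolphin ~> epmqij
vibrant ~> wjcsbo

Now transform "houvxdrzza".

What's happening: delete the last character, then shift every letter 1 place forward in the alphabet (wrapping around).
Applying both steps to "houvxdrzza": "houvxdrzz", then "ipvwyesaa".
(Check on "vibrant": → "vibran" → "wjcsbo" ✓)

ipvwyesaa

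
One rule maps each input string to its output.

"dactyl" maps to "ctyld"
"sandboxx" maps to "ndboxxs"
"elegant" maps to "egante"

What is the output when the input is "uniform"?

iformu

Each output is the input with this applied: move the first 2 characters to the end (rotate left by 2), then delete the last character.
"uniform" → "iformu".
(Check on "sandboxx": → "ndboxxsa" → "ndboxxs" ✓)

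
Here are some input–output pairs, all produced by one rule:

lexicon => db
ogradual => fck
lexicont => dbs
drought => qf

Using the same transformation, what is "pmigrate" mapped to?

lqd

Each output is the input with this applied: keep one character in every 3, starting at position 2 (positions 2nd, 5th, 8th, ...), then shift every letter 1 place backward in the alphabet (wrapping around).
"pmigrate" → "mre" → "lqd".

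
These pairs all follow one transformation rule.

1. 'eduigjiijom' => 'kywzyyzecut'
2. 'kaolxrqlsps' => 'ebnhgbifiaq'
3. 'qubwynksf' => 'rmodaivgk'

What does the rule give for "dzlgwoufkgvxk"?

The transformation: move the first 2 characters to the end (rotate left by 2), then shift every letter 10 places backward in the alphabet (wrapping around).
"dzlgwoufkgvxk" → "lgwoufkgvxkdz" → "bwmekvawlnatp".

bwmekvawlnatp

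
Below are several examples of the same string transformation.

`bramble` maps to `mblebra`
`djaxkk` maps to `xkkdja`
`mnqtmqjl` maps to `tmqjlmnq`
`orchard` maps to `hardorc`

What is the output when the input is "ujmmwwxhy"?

Rule — move the first 3 characters to the end (rotate left by 3).
Doing the same to "ujmmwwxhy": "mwwxhyujm".

mwwxhyujm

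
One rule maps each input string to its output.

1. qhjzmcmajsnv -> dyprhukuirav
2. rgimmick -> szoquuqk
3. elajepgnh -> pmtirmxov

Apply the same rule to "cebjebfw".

Looking at the pairs, the operation is to move the last character to the front, then shift every letter 8 places forward in the alphabet (wrapping around).
Starting from "cebjebfw": after the first operation, "wcebjebf"; after the second, "ekmjrmjn".

ekmjrmjn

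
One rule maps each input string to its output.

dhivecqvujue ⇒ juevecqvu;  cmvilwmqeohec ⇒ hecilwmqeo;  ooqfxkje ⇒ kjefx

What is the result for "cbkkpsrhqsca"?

Each output is the input with this applied: delete the first 3 characters, then move the last 3 characters to the front (rotate right by 3).
On "cbkkpsrhqsca": the first step gives "kpsrhqsca", and the second then gives "scakpsrhq".
(Check on "cmvilwmqeohec": → "ilwmqeohec" → "hecilwmqeo" ✓)

scakpsrhq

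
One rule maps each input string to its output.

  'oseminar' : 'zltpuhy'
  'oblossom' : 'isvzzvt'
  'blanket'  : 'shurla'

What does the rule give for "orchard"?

In each case the input is transformed by: delete the first character, then shift every letter 7 places forward in the alphabet (wrapping around).
"orchard" → "rchard" → "yjohyk".

yjohyk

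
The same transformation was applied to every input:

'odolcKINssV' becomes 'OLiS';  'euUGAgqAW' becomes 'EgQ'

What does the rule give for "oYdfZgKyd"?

OFk

Rule — keep one character in every 3, starting at position 1 (positions 1st, 4th, 7th, ...), then flip the case of every letter.
For "oYdfZgKyd", step one produces "ofK"; step two turns that into "OFk".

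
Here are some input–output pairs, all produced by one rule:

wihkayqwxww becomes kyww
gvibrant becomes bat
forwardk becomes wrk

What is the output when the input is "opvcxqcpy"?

cqp

In each case the input is transformed by: delete the first 3 characters, then keep every other character starting from the first (positions 1st, 3rd, 5th, ...).
Working it through for "opvcxqcpy": intermediate "cxqcpy", final "cqp".
(Check on "gvibrant": → "brant" → "bat" ✓)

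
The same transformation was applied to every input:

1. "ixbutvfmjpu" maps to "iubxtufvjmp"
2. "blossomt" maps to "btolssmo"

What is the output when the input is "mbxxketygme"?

Looking at the pairs, the operation is to move the last character to the front, then swap each adjacent pair of characters (1↔2, 3↔4, ...).
Applying both steps to "mbxxketygme": "embxxketygm", then "mexbkxtegym".

mexbkxtegym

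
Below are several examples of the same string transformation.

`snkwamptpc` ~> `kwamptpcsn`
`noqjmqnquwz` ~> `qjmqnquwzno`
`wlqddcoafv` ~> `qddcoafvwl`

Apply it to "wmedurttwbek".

edurttwbekwm

Looking at the pairs, the operation is to move the first 2 characters to the end (rotate left by 2).
For "wmedurttwbek" the result is "edurttwbekwm".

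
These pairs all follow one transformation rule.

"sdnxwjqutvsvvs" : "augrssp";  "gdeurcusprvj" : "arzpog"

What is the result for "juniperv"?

Looking at the pairs, the operation is to keep every other character starting from the second (positions 2nd, 4th, 6th, ...), then shift every letter 3 places backward in the alphabet (wrapping around).
On "juniperv": the first step gives "uiev", and the second then gives "rfbs".

rfbs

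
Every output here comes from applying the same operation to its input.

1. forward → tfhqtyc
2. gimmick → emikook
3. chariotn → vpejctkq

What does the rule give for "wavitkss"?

Looking at the pairs, the operation is to shift every letter 2 places forward in the alphabet (wrapping around), then move the last 2 characters to the front (rotate right by 2).
On "wavitkss" that produces "uuycxkvm".

uuycxkvm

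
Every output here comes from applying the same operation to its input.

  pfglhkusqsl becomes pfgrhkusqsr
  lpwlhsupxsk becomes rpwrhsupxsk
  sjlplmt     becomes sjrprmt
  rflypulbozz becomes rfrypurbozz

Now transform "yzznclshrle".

yzzncrshrre

The rule is to replace every "l" with "r".
On "yzznclshrle" that produces "yzzncrshrre".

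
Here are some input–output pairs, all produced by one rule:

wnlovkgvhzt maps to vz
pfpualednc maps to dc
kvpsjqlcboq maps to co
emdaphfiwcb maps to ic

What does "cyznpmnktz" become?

kz

What's happening: keep every other character starting from the second (positions 2nd, 4th, 6th, ...), then delete the first 3 characters.
Working it through for "cyznpmnktz": intermediate "ynmkz", final "kz".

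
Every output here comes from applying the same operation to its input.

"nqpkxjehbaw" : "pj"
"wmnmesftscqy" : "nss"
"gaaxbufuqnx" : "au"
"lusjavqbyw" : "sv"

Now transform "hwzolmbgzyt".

zm

In each case the input is transformed by: delete the last 3 characters, then keep one character in every 3, starting at position 3 (positions 3rd, 6th, 9th, ...).
Doing the same to "hwzolmbgzyt": "zm".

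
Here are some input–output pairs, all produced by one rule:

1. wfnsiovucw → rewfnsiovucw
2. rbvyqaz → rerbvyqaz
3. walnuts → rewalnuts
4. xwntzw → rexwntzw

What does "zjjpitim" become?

rezjjpitim

The pattern: prepend "re".
Doing the same to "zjjpitim": "rezjjpitim".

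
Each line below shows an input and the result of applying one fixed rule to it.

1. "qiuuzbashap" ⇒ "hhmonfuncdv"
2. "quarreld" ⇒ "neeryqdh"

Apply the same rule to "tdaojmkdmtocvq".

What's happening: move the first 2 characters to the end (rotate left by 2), then shift every letter 13 places forward in the alphabet (wrapping around) — i.e. ROT13.
Applying both steps to "tdaojmkdmtocvq": "aojmkdmtocvqtd", then "nbwzxqzgbpidgq".

nbwzxqzgbpidgq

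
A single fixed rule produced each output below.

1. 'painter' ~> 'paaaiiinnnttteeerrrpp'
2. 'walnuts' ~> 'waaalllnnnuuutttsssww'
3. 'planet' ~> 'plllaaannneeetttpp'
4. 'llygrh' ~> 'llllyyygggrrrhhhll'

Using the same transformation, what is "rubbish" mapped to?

ruuubbbbbbiiissshhhrr

What's happening: repeat every character 3 times, then move the first 2 characters to the end (rotate left by 2).
For "rubbish" the result is "ruuubbbbbbiiissshhhrr".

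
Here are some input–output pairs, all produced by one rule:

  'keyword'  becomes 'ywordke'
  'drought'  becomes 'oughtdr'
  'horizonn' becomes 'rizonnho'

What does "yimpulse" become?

Each output is the input with this applied: move the first 2 characters to the end (rotate left by 2).
Applying that to "yimpulse" gives "mpulseyi".

mpulseyi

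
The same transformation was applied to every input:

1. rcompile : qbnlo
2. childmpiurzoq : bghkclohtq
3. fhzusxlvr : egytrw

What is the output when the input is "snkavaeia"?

rmjzuz

The pattern: shift every letter 1 place backward in the alphabet (wrapping around), then delete the last 3 characters.
Starting from "snkavaeia": after the first operation, "rmjzuzdhz"; after the second, "rmjzuz".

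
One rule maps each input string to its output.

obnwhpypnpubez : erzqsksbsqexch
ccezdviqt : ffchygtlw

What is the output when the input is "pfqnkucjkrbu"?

isqtxnmfunxe

Looking at the pairs, the operation is to swap each adjacent pair of characters (1↔2, 3↔4, ...), then shift every letter 3 places forward in the alphabet (wrapping around).
Starting from "pfqnkucjkrbu": after the first operation, "fpnqukjcrkub"; after the second, "isqtxnmfunxe".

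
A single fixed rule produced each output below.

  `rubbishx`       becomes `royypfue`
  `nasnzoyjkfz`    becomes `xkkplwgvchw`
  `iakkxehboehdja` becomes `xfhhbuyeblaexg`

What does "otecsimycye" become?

Rule — swap each adjacent pair of characters (1↔2, 3↔4, ...), then shift every letter 3 places backward in the alphabet (wrapping around).
On "otecsimycye": the first step gives "toceisymyce", and the second then gives "qlzbfpvjvzb".

qlzbfpvjvzb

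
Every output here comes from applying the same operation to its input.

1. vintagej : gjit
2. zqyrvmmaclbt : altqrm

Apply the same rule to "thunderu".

euhn

Each output is the input with this applied: swap the front and back halves of the string, then keep every other character starting from the second (positions 2nd, 4th, 6th, ...).
Applying both steps to "thunderu": "deruthun", then "euhn".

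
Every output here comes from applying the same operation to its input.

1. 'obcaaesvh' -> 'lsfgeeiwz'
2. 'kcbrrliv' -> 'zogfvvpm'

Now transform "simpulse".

Rule — shift every letter 4 places forward in the alphabet (wrapping around), then move the last character to the front.
Starting from "simpulse": after the first operation, "wmqtypwi"; after the second, "iwmqtypw".

iwmqtypw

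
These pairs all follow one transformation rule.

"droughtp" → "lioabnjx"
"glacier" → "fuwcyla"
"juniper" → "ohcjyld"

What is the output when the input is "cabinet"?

uvchynw

Rule — shift every letter 6 places backward in the alphabet (wrapping around), then move the first character to the end.
Applying both steps to "cabinet": "wuvchyn", then "uvchynw".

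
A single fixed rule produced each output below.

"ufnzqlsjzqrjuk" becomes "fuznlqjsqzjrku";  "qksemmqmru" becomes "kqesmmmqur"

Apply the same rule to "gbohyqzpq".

The pattern: swap each adjacent pair of characters (1↔2, 3↔4, ...).
Doing the same to "gbohyqzpq": "bghoqypzq".

bghoqypzq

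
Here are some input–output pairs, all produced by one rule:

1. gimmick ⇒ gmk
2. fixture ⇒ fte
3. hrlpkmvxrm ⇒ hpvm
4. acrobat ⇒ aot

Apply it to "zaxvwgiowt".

The transformation: keep one character in every 3, starting at position 1 (positions 1st, 4th, 7th, ...).
So "zaxvwgiowt" becomes "zvit".

zvit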